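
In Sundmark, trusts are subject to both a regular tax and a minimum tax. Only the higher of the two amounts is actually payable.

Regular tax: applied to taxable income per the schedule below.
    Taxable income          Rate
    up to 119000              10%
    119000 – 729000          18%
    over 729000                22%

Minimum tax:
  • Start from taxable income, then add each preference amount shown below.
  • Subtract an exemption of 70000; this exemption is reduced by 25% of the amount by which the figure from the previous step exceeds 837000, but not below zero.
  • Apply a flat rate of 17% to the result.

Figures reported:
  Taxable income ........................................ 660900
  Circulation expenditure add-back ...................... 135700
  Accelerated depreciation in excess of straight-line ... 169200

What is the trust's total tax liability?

157760

Minimum tax:
  Adjusted income: 660900 + 135700 + 169200 = 965800
  Exemption: 70000 − 25% × (965800 − 837000) = 70000 − 32200 = 37800
  Base: 965800 − 37800 = 928000
  928000 × 17% = 157760

Regular tax:
  119000 × 10% = 11900
  541900 × 18% = 97542
  → 109442

157760 > 109442, so the minimum tax is the binding amount.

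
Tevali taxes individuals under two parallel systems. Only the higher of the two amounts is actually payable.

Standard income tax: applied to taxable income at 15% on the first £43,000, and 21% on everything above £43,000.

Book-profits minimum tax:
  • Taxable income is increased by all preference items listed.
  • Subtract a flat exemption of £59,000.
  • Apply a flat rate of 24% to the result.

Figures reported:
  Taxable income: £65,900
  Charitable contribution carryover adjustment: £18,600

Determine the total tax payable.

£11,259

Book-profits minimum tax:
  Adjusted income: £65,900 + £18,600 = £84,500
  Less exemption £59,000 → base £25,500
  £25,500 × 24% = £6,120

Standard income tax:
  £43,000 × 15% = £6,450
  £22,900 × 21% = £4,809
  → £11,259

£11,259 > £6,120, so the standard income tax governs.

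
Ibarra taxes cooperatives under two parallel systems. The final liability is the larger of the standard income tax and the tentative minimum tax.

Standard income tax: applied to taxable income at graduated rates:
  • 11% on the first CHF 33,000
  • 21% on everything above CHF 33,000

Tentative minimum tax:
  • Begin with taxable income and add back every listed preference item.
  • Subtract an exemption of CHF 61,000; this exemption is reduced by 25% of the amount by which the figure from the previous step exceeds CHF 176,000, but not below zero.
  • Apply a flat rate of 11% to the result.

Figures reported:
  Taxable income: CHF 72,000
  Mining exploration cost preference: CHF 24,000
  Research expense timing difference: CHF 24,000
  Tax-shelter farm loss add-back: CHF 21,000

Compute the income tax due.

Standard income tax:
  CHF 33,000 × 11% = CHF 3,630
  CHF 39,000 × 21% = CHF 8,190
  → CHF 11,820

Tentative minimum tax:
  Adjusted income: CHF 72,000 + CHF 24,000 + CHF 24,000 + CHF 21,000 = CHF 141,000
  Exemption: CHF 141,000 ≤ CHF 176,000, so full CHF 61,000 applies
  Base: CHF 141,000 − CHF 61,000 = CHF 80,000
  CHF 80,000 × 11% = CHF 8,800

CHF 11,820 > CHF 8,800, so the standard income tax governs.

CHF 11,820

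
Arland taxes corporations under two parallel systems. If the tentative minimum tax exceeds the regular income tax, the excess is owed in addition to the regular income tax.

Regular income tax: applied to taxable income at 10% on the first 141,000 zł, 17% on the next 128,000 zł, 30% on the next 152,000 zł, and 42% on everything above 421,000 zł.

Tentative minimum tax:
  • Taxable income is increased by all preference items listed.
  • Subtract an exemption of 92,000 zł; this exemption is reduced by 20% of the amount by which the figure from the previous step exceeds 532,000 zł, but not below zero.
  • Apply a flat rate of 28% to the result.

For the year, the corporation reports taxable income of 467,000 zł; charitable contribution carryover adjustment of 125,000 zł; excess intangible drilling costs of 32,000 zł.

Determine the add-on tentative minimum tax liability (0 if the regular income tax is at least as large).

Tentative minimum tax:
  Adjusted income: 467,000 zł + 125,000 zł + 32,000 zł = 624,000 zł
  Exemption: 92,000 zł − 20% × (624,000 zł − 532,000 zł) = 92,000 zł − 18,400 zł = 73,600 zł
  Base: 624,000 zł − 73,600 zł = 550,400 zł
  550,400 zł × 28% = 154,112 zł

Regular income tax:
  141,000 zł × 10% = 14,100 zł
  128,000 zł × 17% = 21,760 zł
  152,000 zł × 30% = 45,600 zł
  46,000 zł × 42% = 19,320 zł
  → 100,780 zł

Excess of tentative minimum tax over regular income tax: 154,112 zł − 100,780 zł = 53,332 zł.

53,332 zł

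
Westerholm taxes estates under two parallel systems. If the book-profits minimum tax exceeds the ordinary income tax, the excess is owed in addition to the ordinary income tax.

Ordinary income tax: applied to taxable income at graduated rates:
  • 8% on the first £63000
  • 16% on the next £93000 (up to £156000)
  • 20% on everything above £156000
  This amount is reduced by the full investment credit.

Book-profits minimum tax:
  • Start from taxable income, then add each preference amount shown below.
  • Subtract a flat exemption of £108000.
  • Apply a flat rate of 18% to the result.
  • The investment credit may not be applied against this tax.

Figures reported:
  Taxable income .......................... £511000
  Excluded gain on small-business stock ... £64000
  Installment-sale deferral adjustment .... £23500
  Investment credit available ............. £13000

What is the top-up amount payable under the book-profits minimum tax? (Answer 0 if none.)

Ordinary income tax:
  £63000 × 8% = £5040
  £93000 × 16% = £14880
  £355000 × 20% = £71000
  → £90920
  Less investment credit £13000 → £77920

Book-profits minimum tax:
  Adjusted income: £511000 + £64000 + £23500 = £598500
  Less exemption £108000 → base £490500
  £490500 × 18% = £88290

Excess of book-profits minimum tax over ordinary income tax: £88290 − £77920 = £10370.

£10370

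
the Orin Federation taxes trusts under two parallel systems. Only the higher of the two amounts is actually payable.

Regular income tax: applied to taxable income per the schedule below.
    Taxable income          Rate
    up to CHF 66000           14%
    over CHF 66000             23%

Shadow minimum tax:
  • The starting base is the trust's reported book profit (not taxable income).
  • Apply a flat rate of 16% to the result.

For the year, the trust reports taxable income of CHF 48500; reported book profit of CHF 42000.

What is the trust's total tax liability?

Shadow minimum tax:
  Base (reported book profit): CHF 42000
  CHF 42000 × 16% = CHF 6720

Regular income tax:
  CHF 48500 × 14% = CHF 6790

CHF 6790 > CHF 6720, so the regular income tax governs.

CHF 6790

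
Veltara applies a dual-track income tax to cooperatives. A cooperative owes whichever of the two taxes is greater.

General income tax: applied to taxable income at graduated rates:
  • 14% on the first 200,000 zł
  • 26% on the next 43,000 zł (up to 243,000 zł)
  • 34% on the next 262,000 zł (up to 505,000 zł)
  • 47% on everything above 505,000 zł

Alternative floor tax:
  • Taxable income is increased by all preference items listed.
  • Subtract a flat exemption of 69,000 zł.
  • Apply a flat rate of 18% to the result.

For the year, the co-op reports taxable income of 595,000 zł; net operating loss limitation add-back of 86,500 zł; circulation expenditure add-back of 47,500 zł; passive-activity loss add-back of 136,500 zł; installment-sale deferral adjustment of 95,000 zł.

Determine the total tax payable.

170,560 zł

Alternative floor tax:
  Adjusted income: 595,000 zł + 86,500 zł + 47,500 zł + 136,500 zł + 95,000 zł = 960,500 zł
  Less exemption 69,000 zł → base 891,500 zł
  891,500 zł × 18% = 160,470 zł

General income tax:
  200,000 zł × 14% = 28,000 zł
  43,000 zł × 26% = 11,180 zł
  262,000 zł × 34% = 89,080 zł
  90,000 zł × 47% = 42,300 zł
  → 170,560 zł

170,560 zł > 160,470 zł, so the general income tax governs.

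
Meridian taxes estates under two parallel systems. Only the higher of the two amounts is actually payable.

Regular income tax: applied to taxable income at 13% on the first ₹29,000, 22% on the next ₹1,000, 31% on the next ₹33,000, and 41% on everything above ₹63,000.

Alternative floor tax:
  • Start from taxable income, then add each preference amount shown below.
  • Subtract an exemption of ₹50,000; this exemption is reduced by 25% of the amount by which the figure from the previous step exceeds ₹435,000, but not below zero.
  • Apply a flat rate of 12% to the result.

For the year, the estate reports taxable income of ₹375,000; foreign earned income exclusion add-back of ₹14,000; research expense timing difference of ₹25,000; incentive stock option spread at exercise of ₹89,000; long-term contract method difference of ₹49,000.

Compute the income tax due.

Alternative floor tax:
  Adjusted income: ₹375,000 + ₹14,000 + ₹25,000 + ₹89,000 + ₹49,000 = ₹552,000
  Exemption: ₹50,000 − 25% × (₹552,000 − ₹435,000) = ₹50,000 − ₹29,250 = ₹20,750
  Base: ₹552,000 − ₹20,750 = ₹531,250
  ₹531,250 × 12% = ₹63,750

Regular income tax:
  ₹29,000 × 13% = ₹3,770
  ₹1,000 × 22% = ₹220
  ₹33,000 × 31% = ₹10,230
  ₹312,000 × 41% = ₹127,920
  → ₹142,140

₹142,140 > ₹63,750, so the regular income tax governs.

₹142,140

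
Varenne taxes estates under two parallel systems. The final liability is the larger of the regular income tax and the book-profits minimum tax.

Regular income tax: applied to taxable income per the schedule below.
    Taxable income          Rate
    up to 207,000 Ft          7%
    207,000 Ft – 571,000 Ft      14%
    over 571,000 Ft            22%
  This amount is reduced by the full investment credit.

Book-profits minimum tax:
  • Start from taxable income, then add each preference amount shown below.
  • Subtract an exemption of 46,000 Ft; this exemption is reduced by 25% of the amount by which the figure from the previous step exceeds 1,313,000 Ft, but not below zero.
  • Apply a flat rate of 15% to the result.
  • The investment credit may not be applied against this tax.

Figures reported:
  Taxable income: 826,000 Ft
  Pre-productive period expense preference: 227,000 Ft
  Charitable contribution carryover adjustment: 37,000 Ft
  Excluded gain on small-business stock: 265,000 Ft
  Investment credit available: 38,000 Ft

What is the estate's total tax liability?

197,925 Ft

Book-profits minimum tax:
  Adjusted income: 826,000 Ft + 227,000 Ft + 37,000 Ft + 265,000 Ft = 1,355,000 Ft
  Exemption: 46,000 Ft − 25% × (1,355,000 Ft − 1,313,000 Ft) = 46,000 Ft − 10,500 Ft = 35,500 Ft
  Base: 1,355,000 Ft − 35,500 Ft = 1,319,500 Ft
  1,319,500 Ft × 15% = 197,925 Ft

Regular income tax:
  207,000 Ft × 7% = 14,490 Ft
  364,000 Ft × 14% = 50,960 Ft
  255,000 Ft × 22% = 56,100 Ft
  → 121,550 Ft
  Less investment credit 38,000 Ft → 83,550 Ft

197,925 Ft > 83,550 Ft, so the book-profits minimum tax is the binding amount.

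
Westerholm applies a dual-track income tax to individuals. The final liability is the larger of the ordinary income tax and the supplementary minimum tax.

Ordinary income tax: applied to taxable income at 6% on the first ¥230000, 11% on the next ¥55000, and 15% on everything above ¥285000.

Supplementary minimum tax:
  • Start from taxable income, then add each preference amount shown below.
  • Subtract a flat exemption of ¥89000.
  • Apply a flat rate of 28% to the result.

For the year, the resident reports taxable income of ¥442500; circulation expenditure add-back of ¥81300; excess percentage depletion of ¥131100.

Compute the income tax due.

¥158452

Supplementary minimum tax:
  Adjusted income: ¥442500 + ¥81300 + ¥131100 = ¥654900
  Less exemption ¥89000 → base ¥565900
  ¥565900 × 28% = ¥158452

Ordinary income tax:
  ¥230000 × 6% = ¥13800
  ¥55000 × 11% = ¥6050
  ¥157500 × 15% = ¥23625
  → ¥43475

¥158452 > ¥43475, so the supplementary minimum tax is the binding amount.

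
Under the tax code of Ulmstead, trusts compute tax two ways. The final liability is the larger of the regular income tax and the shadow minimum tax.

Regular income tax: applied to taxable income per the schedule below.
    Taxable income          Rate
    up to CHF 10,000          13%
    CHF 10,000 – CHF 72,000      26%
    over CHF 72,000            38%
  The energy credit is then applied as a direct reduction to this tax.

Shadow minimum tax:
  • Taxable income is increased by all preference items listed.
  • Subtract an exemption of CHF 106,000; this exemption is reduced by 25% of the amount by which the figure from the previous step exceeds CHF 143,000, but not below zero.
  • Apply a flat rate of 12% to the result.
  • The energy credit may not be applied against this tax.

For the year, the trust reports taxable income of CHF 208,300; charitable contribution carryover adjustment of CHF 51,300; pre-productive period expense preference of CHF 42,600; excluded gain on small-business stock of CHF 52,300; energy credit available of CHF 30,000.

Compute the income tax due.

CHF 39,214

Shadow minimum tax:
  Adjusted income: CHF 208,300 + CHF 51,300 + CHF 42,600 + CHF 52,300 = CHF 354,500
  Exemption: CHF 106,000 − 25% × (CHF 354,500 − CHF 143,000) = CHF 106,000 − CHF 52,875 = CHF 53,125
  Base: CHF 354,500 − CHF 53,125 = CHF 301,375
  CHF 301,375 × 12% = CHF 36,165

Regular income tax:
  CHF 10,000 × 13% = CHF 1,300
  CHF 62,000 × 26% = CHF 16,120
  CHF 136,300 × 38% = CHF 51,794
  → CHF 69,214
  Less energy credit CHF 30,000 → CHF 39,214

CHF 39,214 > CHF 36,165, so the regular income tax governs.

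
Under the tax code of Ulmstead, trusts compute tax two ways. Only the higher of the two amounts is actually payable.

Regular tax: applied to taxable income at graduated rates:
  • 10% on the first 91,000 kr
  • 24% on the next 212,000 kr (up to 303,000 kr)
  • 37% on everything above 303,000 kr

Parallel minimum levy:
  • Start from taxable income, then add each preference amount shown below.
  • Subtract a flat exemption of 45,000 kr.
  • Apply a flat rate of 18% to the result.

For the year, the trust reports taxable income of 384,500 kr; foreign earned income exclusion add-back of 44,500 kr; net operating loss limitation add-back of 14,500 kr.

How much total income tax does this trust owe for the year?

90,135 kr

Regular tax:
  91,000 kr × 10% = 9,100 kr
  212,000 kr × 24% = 50,880 kr
  81,500 kr × 37% = 30,155 kr
  → 90,135 kr

Parallel minimum levy:
  Adjusted income: 384,500 kr + 44,500 kr + 14,500 kr = 443,500 kr
  Less exemption 45,000 kr → base 398,500 kr
  398,500 kr × 18% = 71,730 kr

90,135 kr > 71,730 kr, so the regular tax governs.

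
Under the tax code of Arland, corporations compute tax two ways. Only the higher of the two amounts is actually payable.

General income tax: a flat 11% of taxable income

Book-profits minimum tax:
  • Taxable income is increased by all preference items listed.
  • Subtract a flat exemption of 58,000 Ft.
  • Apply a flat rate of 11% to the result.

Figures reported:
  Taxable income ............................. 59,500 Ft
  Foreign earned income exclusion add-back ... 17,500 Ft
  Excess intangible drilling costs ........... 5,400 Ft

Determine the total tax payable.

General income tax:
  59,500 Ft × 11% = 6,545 Ft

Book-profits minimum tax:
  Adjusted income: 59,500 Ft + 17,500 Ft + 5,400 Ft = 82,400 Ft
  Less exemption 58,000 Ft → base 24,400 Ft
  24,400 Ft × 11% = 2,684 Ft

6,545 Ft > 2,684 Ft, so the general income tax governs.

6,545 Ft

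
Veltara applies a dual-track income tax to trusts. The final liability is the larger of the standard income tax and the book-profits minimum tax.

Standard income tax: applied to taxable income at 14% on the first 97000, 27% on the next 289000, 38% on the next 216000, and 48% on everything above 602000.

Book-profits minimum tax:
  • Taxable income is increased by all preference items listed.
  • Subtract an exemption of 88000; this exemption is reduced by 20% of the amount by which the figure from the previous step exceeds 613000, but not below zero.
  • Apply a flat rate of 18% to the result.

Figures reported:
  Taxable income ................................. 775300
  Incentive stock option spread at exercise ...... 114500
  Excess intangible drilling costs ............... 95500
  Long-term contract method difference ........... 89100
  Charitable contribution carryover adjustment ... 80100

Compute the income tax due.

Book-profits minimum tax:
  Adjusted income: 775300 + 114500 + 95500 + 89100 + 80100 = 1154500
  Exemption: 20% × (1154500 − 613000) = 108300 ≥ 88000, so the exemption is fully phased out
  Base: 1154500 − 0 = 1154500
  1154500 × 18% = 207810

Standard income tax:
  97000 × 14% = 13580
  289000 × 27% = 78030
  216000 × 38% = 82080
  173300 × 48% = 83184
  → 256874

256874 > 207810, so the standard income tax governs.

256874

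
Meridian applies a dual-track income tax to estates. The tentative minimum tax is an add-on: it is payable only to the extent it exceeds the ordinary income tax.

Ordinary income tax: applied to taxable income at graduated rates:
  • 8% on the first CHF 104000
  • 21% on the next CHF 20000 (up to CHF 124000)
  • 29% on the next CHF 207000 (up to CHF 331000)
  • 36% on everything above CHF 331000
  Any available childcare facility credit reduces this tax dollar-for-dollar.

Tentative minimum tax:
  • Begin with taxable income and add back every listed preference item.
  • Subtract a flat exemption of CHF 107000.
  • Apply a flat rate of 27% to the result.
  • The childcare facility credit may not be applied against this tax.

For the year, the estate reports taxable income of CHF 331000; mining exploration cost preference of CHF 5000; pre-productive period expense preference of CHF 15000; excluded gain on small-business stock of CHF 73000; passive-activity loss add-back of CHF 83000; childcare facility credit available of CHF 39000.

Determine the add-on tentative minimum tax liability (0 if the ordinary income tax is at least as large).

CHF 74450

Ordinary income tax:
  CHF 104000 × 8% = CHF 8320
  CHF 20000 × 21% = CHF 4200
  CHF 207000 × 29% = CHF 60030
  → CHF 72550
  Less childcare facility credit CHF 39000 → CHF 33550

Tentative minimum tax:
  Adjusted income: CHF 331000 + CHF 5000 + CHF 15000 + CHF 73000 + CHF 83000 = CHF 507000
  Less exemption CHF 107000 → base CHF 400000
  CHF 400000 × 27% = CHF 108000

Excess of tentative minimum tax over ordinary income tax: CHF 108000 − CHF 33550 = CHF 74450.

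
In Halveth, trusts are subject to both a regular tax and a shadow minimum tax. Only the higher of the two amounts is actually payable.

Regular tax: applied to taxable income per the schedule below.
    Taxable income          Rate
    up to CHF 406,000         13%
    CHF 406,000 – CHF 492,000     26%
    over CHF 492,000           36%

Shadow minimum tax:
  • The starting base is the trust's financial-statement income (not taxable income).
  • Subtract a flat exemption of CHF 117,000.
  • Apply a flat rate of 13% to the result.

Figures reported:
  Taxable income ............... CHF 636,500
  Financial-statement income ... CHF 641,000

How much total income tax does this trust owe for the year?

CHF 127,160

Regular tax:
  CHF 406,000 × 13% = CHF 52,780
  CHF 86,000 × 26% = CHF 22,360
  CHF 144,500 × 36% = CHF 52,020
  → CHF 127,160

Shadow minimum tax:
  Base (financial-statement income): CHF 641,000
  Less exemption CHF 117,000 → base CHF 524,000
  CHF 524,000 × 13% = CHF 68,120

CHF 127,160 > CHF 68,120, so the regular tax governs.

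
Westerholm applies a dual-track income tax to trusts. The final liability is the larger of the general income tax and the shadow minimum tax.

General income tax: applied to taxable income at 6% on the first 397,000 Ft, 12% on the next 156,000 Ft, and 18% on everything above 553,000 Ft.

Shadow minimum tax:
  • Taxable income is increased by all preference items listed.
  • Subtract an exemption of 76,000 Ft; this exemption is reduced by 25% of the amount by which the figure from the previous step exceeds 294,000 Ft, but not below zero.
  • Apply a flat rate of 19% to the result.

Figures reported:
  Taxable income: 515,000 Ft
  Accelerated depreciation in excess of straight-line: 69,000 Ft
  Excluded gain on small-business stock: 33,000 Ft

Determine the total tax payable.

117,230 Ft

Shadow minimum tax:
  Adjusted income: 515,000 Ft + 69,000 Ft + 33,000 Ft = 617,000 Ft
  Exemption: 25% × (617,000 Ft − 294,000 Ft) = 80,750 Ft ≥ 76,000 Ft, so the exemption is fully phased out
  Base: 617,000 Ft − 0 Ft = 617,000 Ft
  617,000 Ft × 19% = 117,230 Ft

General income tax:
  397,000 Ft × 6% = 23,820 Ft
  118,000 Ft × 12% = 14,160 Ft
  → 37,980 Ft

117,230 Ft > 37,980 Ft, so the shadow minimum tax is the binding amount.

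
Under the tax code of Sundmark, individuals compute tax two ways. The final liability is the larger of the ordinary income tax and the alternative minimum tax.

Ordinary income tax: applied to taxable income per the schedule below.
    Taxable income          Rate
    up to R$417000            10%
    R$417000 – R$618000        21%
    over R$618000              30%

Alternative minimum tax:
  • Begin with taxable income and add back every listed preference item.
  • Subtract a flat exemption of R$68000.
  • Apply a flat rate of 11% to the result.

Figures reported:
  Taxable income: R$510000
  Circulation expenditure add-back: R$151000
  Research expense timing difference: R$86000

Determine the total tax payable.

R$74690

Alternative minimum tax:
  Adjusted income: R$510000 + R$151000 + R$86000 = R$747000
  Less exemption R$68000 → base R$679000
  R$679000 × 11% = R$74690

Ordinary income tax:
  R$417000 × 10% = R$41700
  R$93000 × 21% = R$19530
  → R$61230

R$74690 > R$61230, so the alternative minimum tax is the binding amount.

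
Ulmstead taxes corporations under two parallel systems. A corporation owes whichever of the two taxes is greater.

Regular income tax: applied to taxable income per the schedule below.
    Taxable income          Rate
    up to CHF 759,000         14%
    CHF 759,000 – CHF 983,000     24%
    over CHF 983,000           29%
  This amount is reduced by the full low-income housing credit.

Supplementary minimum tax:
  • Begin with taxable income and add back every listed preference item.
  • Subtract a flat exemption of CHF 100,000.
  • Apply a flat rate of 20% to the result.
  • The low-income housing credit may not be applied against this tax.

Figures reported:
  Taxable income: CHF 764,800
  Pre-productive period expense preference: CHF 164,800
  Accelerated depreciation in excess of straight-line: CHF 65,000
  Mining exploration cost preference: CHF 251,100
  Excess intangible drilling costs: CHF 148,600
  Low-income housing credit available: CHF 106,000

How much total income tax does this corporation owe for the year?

CHF 258,860

Regular income tax:
  CHF 759,000 × 14% = CHF 106,260
  CHF 5,800 × 24% = CHF 1,392
  → CHF 107,652
  Less low-income housing credit CHF 106,000 → CHF 1,652

Supplementary minimum tax:
  Adjusted income: CHF 764,800 + CHF 164,800 + CHF 65,000 + CHF 251,100 + CHF 148,600 = CHF 1,394,300
  Less exemption CHF 100,000 → base CHF 1,294,300
  CHF 1,294,300 × 20% = CHF 258,860

CHF 258,860 > CHF 1,652, so the supplementary minimum tax is the binding amount.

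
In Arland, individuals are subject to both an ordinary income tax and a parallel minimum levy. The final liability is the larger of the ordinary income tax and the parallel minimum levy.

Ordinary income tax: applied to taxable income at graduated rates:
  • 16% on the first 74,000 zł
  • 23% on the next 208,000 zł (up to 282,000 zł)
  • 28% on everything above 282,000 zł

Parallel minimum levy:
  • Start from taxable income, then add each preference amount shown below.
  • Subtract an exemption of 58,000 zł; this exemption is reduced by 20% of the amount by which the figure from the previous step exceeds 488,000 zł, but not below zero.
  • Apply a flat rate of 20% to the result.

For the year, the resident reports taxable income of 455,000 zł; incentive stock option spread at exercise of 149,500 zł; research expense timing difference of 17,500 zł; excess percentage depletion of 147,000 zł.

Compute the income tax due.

153,440 zł

Parallel minimum levy:
  Adjusted income: 455,000 zł + 149,500 zł + 17,500 zł + 147,000 zł = 769,000 zł
  Exemption: 58,000 zł − 20% × (769,000 zł − 488,000 zł) = 58,000 zł − 56,200 zł = 1,800 zł
  Base: 769,000 zł − 1,800 zł = 767,200 zł
  767,200 zł × 20% = 153,440 zł

Ordinary income tax:
  74,000 zł × 16% = 11,840 zł
  208,000 zł × 23% = 47,840 zł
  173,000 zł × 28% = 48,440 zł
  → 108,120 zł

153,440 zł > 108,120 zł, so the parallel minimum levy is the binding amount.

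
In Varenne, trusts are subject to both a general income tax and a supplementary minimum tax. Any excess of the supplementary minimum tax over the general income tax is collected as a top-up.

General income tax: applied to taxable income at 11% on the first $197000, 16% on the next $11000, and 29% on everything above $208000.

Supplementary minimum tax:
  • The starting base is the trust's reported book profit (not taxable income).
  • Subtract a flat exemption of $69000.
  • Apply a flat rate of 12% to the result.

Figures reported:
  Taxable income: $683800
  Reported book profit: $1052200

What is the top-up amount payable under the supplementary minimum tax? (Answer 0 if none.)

$0

Supplementary minimum tax:
  Base (reported book profit): $1052200
  Less exemption $69000 → base $983200
  $983200 × 12% = $117984

General income tax:
  $197000 × 11% = $21670
  $11000 × 16% = $1760
  $475800 × 29% = $137982
  → $161412

$117984 ≤ $161412, so no add-on is due.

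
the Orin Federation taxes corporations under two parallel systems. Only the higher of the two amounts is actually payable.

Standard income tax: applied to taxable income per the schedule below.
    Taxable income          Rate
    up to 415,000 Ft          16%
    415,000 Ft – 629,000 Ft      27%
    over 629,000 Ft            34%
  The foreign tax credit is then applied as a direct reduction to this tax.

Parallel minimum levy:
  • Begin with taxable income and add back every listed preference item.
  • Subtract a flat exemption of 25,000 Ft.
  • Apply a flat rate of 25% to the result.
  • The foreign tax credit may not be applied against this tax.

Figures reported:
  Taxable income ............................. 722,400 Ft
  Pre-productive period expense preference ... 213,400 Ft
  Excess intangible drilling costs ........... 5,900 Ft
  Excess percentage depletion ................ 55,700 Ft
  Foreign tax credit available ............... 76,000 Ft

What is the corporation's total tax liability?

Parallel minimum levy:
  Adjusted income: 722,400 Ft + 213,400 Ft + 5,900 Ft + 55,700 Ft = 997,400 Ft
  Less exemption 25,000 Ft → base 972,400 Ft
  972,400 Ft × 25% = 243,100 Ft

Standard income tax:
  415,000 Ft × 16% = 66,400 Ft
  214,000 Ft × 27% = 57,780 Ft
  93,400 Ft × 34% = 31,756 Ft
  → 155,936 Ft
  Less foreign tax credit 76,000 Ft → 79,936 Ft

243,100 Ft > 79,936 Ft, so the parallel minimum levy is the binding amount.

243,100 Ft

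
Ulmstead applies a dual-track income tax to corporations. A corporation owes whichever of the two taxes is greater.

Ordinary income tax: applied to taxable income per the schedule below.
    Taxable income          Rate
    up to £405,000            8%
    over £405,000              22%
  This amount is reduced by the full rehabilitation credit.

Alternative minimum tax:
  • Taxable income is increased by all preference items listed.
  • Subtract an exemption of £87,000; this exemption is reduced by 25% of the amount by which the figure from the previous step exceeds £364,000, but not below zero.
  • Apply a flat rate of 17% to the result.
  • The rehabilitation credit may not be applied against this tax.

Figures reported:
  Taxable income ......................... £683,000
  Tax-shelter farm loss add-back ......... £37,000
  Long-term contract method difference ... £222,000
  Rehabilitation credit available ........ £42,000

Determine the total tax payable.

Ordinary income tax:
  £405,000 × 8% = £32,400
  £278,000 × 22% = £61,160
  → £93,560
  Less rehabilitation credit £42,000 → £51,560

Alternative minimum tax:
  Adjusted income: £683,000 + £37,000 + £222,000 = £942,000
  Exemption: 25% × (£942,000 − £364,000) = £144,500 ≥ £87,000, so the exemption is fully phased out
  Base: £942,000 − £0 = £942,000
  £942,000 × 17% = £160,140

£160,140 > £51,560, so the alternative minimum tax is the binding amount.

£160,140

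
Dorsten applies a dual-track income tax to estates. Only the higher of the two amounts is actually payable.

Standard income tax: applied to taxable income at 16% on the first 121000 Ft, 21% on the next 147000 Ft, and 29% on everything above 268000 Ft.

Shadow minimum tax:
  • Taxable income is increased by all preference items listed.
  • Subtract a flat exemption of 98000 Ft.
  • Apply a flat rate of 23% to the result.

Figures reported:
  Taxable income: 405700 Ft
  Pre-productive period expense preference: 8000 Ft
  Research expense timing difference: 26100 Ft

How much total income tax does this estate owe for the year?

Standard income tax:
  121000 Ft × 16% = 19360 Ft
  147000 Ft × 21% = 30870 Ft
  137700 Ft × 29% = 39933 Ft
  → 90163 Ft

Shadow minimum tax:
  Adjusted income: 405700 Ft + 8000 Ft + 26100 Ft = 439800 Ft
  Less exemption 98000 Ft → base 341800 Ft
  341800 Ft × 23% = 78614 Ft

90163 Ft > 78614 Ft, so the standard income tax governs.

90163 Ft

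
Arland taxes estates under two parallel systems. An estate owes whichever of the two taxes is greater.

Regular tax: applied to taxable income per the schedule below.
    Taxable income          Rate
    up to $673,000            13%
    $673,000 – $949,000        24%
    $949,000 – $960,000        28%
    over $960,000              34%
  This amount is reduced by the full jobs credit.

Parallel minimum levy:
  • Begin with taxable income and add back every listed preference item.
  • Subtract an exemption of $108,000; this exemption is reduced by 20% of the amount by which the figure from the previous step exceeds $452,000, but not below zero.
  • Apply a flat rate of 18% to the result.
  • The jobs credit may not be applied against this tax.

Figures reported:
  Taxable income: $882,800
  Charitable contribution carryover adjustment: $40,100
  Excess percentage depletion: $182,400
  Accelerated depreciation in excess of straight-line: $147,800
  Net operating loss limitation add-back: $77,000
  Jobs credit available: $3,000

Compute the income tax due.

$239,418

Parallel minimum levy:
  Adjusted income: $882,800 + $40,100 + $182,400 + $147,800 + $77,000 = $1,330,100
  Exemption: 20% × ($1,330,100 − $452,000) = $175,620 ≥ $108,000, so the exemption is fully phased out
  Base: $1,330,100 − $0 = $1,330,100
  $1,330,100 × 18% = $239,418

Regular tax:
  $673,000 × 13% = $87,490
  $209,800 × 24% = $50,352
  → $137,842
  Less jobs credit $3,000 → $134,842

$239,418 > $134,842, so the parallel minimum levy is the binding amount.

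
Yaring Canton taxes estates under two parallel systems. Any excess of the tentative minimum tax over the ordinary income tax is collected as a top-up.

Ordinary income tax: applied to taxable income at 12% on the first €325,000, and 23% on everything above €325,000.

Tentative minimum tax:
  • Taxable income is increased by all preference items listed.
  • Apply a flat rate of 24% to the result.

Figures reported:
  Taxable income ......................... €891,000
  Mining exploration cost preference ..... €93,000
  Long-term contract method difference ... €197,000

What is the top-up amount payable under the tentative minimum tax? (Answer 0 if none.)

Tentative minimum tax:
  Adjusted income: €891,000 + €93,000 + €197,000 = €1,181,000
  €1,181,000 × 24% = €283,440

Ordinary income tax:
  €325,000 × 12% = €39,000
  €566,000 × 23% = €130,180
  → €169,180

Excess of tentative minimum tax over ordinary income tax: €283,440 − €169,180 = €114,260.

€114,260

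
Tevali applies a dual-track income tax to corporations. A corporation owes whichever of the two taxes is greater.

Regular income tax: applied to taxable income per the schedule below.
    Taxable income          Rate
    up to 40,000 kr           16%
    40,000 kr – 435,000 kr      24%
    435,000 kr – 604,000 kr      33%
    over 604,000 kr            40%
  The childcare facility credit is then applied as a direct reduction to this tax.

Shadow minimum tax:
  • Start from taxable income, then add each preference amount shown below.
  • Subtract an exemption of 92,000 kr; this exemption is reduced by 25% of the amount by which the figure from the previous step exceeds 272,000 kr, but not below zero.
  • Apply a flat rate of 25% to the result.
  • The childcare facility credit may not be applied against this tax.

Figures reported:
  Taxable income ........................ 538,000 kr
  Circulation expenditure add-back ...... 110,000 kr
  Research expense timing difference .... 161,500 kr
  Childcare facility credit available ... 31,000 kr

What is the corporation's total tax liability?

Regular income tax:
  40,000 kr × 16% = 6,400 kr
  395,000 kr × 24% = 94,800 kr
  103,000 kr × 33% = 33,990 kr
  → 135,190 kr
  Less childcare facility credit 31,000 kr → 104,190 kr

Shadow minimum tax:
  Adjusted income: 538,000 kr + 110,000 kr + 161,500 kr = 809,500 kr
  Exemption: 25% × (809,500 kr − 272,000 kr) = 134,375 kr ≥ 92,000 kr, so the exemption is fully phased out
  Base: 809,500 kr − 0 kr = 809,500 kr
  809,500 kr × 25% = 202,375 kr

202,375 kr > 104,190 kr, so the shadow minimum tax is the binding amount.

202,375 kr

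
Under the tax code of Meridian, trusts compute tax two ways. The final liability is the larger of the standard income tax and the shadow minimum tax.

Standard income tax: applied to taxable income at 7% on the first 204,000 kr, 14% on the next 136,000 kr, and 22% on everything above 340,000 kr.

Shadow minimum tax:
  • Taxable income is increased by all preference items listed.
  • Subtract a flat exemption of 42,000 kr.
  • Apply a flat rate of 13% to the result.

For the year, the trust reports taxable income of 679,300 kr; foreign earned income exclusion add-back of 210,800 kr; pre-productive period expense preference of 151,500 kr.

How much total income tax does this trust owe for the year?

129,948 kr

Standard income tax:
  204,000 kr × 7% = 14,280 kr
  136,000 kr × 14% = 19,040 kr
  339,300 kr × 22% = 74,646 kr
  → 107,966 kr

Shadow minimum tax:
  Adjusted income: 679,300 kr + 210,800 kr + 151,500 kr = 1,041,600 kr
  Less exemption 42,000 kr → base 999,600 kr
  999,600 kr × 13% = 129,948 kr

129,948 kr > 107,966 kr, so the shadow minimum tax is the binding amount.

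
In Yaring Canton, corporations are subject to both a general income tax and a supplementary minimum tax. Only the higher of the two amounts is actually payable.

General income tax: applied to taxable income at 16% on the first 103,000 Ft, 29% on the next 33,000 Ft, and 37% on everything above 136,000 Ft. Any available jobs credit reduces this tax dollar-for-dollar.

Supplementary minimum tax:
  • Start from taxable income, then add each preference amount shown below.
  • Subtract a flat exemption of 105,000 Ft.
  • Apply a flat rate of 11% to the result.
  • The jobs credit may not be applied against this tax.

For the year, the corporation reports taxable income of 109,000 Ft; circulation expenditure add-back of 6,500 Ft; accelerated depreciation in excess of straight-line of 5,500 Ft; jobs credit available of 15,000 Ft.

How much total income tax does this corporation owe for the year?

General income tax:
  103,000 Ft × 16% = 16,480 Ft
  6,000 Ft × 29% = 1,740 Ft
  → 18,220 Ft
  Less jobs credit 15,000 Ft → 3,220 Ft

Supplementary minimum tax:
  Adjusted income: 109,000 Ft + 6,500 Ft + 5,500 Ft = 121,000 Ft
  Less exemption 105,000 Ft → base 16,000 Ft
  16,000 Ft × 11% = 1,760 Ft

3,220 Ft > 1,760 Ft, so the general income tax governs.

3,220 Ft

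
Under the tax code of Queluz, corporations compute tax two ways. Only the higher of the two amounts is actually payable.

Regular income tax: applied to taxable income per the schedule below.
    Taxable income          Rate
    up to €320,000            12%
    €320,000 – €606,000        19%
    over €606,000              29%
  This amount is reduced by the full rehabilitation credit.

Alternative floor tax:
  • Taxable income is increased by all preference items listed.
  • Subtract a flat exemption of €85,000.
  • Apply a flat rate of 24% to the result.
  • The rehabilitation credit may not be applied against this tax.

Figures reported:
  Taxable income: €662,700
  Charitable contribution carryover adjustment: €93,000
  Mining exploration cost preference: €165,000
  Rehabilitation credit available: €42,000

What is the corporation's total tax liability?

Alternative floor tax:
  Adjusted income: €662,700 + €93,000 + €165,000 = €920,700
  Less exemption €85,000 → base €835,700
  €835,700 × 24% = €200,568

Regular income tax:
  €320,000 × 12% = €38,400
  €286,000 × 19% = €54,340
  €56,700 × 29% = €16,443
  → €109,183
  Less rehabilitation credit €42,000 → €67,183

€200,568 > €67,183, so the alternative floor tax is the binding amount.

€200,568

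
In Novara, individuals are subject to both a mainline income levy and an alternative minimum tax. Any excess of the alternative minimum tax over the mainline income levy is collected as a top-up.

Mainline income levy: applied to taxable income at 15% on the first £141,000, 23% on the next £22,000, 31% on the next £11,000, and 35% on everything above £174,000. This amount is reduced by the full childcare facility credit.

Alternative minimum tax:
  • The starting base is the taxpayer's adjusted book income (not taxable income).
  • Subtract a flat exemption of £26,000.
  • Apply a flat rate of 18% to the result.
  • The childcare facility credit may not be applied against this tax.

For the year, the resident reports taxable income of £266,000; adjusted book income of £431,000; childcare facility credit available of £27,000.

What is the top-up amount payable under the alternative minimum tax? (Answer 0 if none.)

£38,080

Alternative minimum tax:
  Base (adjusted book income): £431,000
  Less exemption £26,000 → base £405,000
  £405,000 × 18% = £72,900

Mainline income levy:
  £141,000 × 15% = £21,150
  £22,000 × 23% = £5,060
  £11,000 × 31% = £3,410
  £92,000 × 35% = £32,200
  → £61,820
  Less childcare facility credit £27,000 → £34,820

Excess of alternative minimum tax over mainline income levy: £72,900 − £34,820 = £38,080.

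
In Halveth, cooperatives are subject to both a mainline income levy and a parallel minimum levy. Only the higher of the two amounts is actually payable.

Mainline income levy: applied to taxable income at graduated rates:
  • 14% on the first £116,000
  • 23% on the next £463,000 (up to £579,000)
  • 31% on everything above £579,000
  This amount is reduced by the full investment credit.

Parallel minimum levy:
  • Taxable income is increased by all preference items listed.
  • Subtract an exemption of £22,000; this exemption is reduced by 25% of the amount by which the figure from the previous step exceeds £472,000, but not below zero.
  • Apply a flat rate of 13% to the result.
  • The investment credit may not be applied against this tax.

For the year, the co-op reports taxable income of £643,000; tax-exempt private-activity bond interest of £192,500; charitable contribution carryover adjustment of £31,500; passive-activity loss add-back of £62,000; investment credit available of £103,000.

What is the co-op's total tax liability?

Mainline income levy:
  £116,000 × 14% = £16,240
  £463,000 × 23% = £106,490
  £64,000 × 31% = £19,840
  → £142,570
  Less investment credit £103,000 → £39,570

Parallel minimum levy:
  Adjusted income: £643,000 + £192,500 + £31,500 + £62,000 = £929,000
  Exemption: 25% × (£929,000 − £472,000) = £114,250 ≥ £22,000, so the exemption is fully phased out
  Base: £929,000 − £0 = £929,000
  £929,000 × 13% = £120,770

£120,770 > £39,570, so the parallel minimum levy is the binding amount.

£120,770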